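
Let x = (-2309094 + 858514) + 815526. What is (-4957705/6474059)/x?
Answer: 4957705/4111377064186 ≈ 1.2058e-6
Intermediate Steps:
x = -635054 (x = -1450580 + 815526 = -635054)
(-4957705/6474059)/x = -4957705/6474059/(-635054) = -4957705*1/6474059*(-1/635054) = -4957705/6474059*(-1/635054) = 4957705/4111377064186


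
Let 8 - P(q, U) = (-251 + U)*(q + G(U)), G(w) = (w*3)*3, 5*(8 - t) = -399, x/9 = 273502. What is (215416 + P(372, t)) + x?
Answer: 71665326/25 ≈ 2.8666e+6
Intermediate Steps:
x = 2461518 (x = 9*273502 = 2461518)
t = 439/5 (t = 8 - 1/5*(-399) = 8 + 399/5 = 439/5 ≈ 87.800)
G(w) = 9*w (G(w) = (3*w)*3 = 9*w)
P(q, U) = 8 - (-251 + U)*(q + 9*U)
(215416 + P(372, t)) + x = (215416 + (8 - 9*(439/5)**2 + 251*372 + 2259*(439/5) - 1*439/5*372)) + 2461518 = (215416 + (8 - 9*192721/25 + 93372 + 991701/5 - 163308/5)) + 2461518 = (215416 + (8 - 1734489/25 + 93372 + 991701/5 - 163308/5)) + 2461518 = (215416 + 4741976/25) + 2461518 = 10127376/25 + 2461518 = 71665326/25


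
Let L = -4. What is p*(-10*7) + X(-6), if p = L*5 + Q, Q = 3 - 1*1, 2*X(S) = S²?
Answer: 1278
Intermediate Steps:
X(S) = S²/2
Q = 2 (Q = 3 - 1 = 2)
p = -18 (p = -4*5 + 2 = -20 + 2 = -18)
p*(-10*7) + X(-6) = -(-180)*7 + (½)*(-6)² = -18*(-70) + (½)*36 = 1260 + 18 = 1278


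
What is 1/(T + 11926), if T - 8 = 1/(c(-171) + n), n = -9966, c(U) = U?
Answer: 10137/120974957 ≈ 8.3794e-5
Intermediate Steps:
T = 81095/10137 (T = 8 + 1/(-171 - 9966) = 8 + 1/(-10137) = 8 - 1/10137 = 81095/10137 ≈ 7.9999)
1/(T + 11926) = 1/(81095/10137 + 11926) = 1/(120974957/10137) = 10137/120974957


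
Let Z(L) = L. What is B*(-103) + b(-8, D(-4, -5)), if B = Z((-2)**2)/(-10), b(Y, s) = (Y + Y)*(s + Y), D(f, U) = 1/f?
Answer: 866/5 ≈ 173.20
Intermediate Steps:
b(Y, s) = 2*Y*(Y + s) (b(Y, s) = (2*Y)*(Y + s) = 2*Y*(Y + s))
B = -2/5 (B = (-2)**2/(-10) = 4*(-1/10) = -2/5 ≈ -0.40000)
B*(-103) + b(-8, D(-4, -5)) = -2/5*(-103) + 2*(-8)*(-8 + 1/(-4)) = 206/5 + 2*(-8)*(-8 - 1/4) = 206/5 + 2*(-8)*(-33/4) = 206/5 + 132 = 866/5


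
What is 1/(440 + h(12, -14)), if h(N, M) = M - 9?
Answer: 1/417 ≈ 0.0023981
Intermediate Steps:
h(N, M) = -9 + M
1/(440 + h(12, -14)) = 1/(440 + (-9 - 14)) = 1/(440 - 23) = 1/417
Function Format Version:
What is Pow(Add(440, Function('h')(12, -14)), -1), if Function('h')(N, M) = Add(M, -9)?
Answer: Rational(1, 417) ≈ 0.0023981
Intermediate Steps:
Function('h')(N, M) = Add(-9, M)
Pow(Add(440, Function('h')(12, -14)), -1) = Pow(Add(440, Add(-9, -14)), -1) = Pow(Add(440, -23), -1) = Pow(417, -1) = Rational(1, 417)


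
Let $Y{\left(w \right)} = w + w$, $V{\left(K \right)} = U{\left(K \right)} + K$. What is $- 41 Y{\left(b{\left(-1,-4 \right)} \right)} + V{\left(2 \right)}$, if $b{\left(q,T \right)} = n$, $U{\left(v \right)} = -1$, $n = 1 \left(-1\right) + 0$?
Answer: $83$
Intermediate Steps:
$n = -1$ ($n = -1 + 0 = -1$)
$b{\left(q,T \right)} = -1$
$V{\left(K \right)} = -1 + K$
$Y{\left(w \right)} = 2 w$
$- 41 Y{\left(b{\left(-1,-4 \right)} \right)} + V{\left(2 \right)} = - 41 \cdot 2 \left(-1\right) + \left(-1 + 2\right) = \left(-41\right) \left(-2\right) + 1 = 82 + 1 = 83$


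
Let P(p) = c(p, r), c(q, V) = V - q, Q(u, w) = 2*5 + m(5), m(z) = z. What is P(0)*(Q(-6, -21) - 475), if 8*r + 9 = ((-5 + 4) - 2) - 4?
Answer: 920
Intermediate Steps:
Q(u, w) = 15 (Q(u, w) = 2*5 + 5 = 10 + 5 = 15)
r = -2 (r = -9/8 + (((-5 + 4) - 2) - 4)/8 = -9/8 + ((-1 - 2) - 4)/8 = -9/8 + (-3 - 4)/8 = -9/8 + (⅛)*(-7) = -9/8 - 7/8 = -2)
P(p) = -2 - p
P(0)*(Q(-6, -21) - 475) = (-2 - 1*0)*(15 - 475) = (-2 + 0)*(-460) = -2*(-460) = 920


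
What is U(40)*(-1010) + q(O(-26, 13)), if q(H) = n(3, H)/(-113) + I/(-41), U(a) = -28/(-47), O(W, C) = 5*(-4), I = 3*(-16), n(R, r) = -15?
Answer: -130737407/217751 ≈ -600.40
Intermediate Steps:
I = -48
O(W, C) = -20
U(a) = 28/47 (U(a) = -28*(-1/47) = 28/47)
q(H) = 6039/4633 (q(H) = -15/(-113) - 48/(-41) = -15*(-1/113) - 48*(-1/41) = 15/113 + 48/41 = 6039/4633)
U(40)*(-1010) + q(O(-26, 13)) = (28/47)*(-1010) + 6039/4633 = -28280/47 + 6039/4633 = -130737407/217751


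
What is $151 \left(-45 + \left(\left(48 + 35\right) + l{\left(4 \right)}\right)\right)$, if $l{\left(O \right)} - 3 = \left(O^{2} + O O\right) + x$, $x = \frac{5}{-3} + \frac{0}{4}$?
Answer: $\frac{32314}{3} \approx 10771.0$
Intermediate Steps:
$x = - \frac{5}{3}$ ($x = 5 \left(- \frac{1}{3}\right) + 0 \cdot \frac{1}{4} = - \frac{5}{3} + 0 = - \frac{5}{3} \approx -1.6667$)
$l{\left(O \right)} = \frac{4}{3} + 2 O^{2}$ ($l{\left(O \right)} = 3 - \left(\frac{5}{3} - O^{2} - O O\right) = 3 + \left(\left(O^{2} + O^{2}\right) - \frac{5}{3}\right) = 3 + \left(2 O^{2} - \frac{5}{3}\right) = 3 + \left(- \frac{5}{3} + 2 O^{2}\right) = \frac{4}{3} + 2 O^{2}$)
$151 \left(-45 + \left(\left(48 + 35\right) + l{\left(4 \right)}\right)\right) = 151 \left(-45 + \left(\left(48 + 35\right) + \left(\frac{4}{3} + 2 \cdot 4^{2}\right)\right)\right) = 151 \left(-45 + \left(83 + \left(\frac{4}{3} + 2 \cdot 16\right)\right)\right) = 151 \left(-45 + \left(83 + \left(\frac{4}{3} + 32\right)\right)\right) = 151 \left(-45 + \left(83 + \frac{100}{3}\right)\right) = 151 \left(-45 + \frac{349}{3}\right) = 151 \cdot \frac{214}{3} = \frac{32314}{3}$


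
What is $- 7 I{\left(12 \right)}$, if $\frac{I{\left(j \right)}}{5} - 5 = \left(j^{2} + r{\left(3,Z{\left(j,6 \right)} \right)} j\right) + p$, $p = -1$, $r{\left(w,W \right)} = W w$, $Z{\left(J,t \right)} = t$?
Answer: $-12740$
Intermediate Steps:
$I{\left(j \right)} = 20 + 5 j^{2} + 90 j$ ($I{\left(j \right)} = 25 + 5 \left(\left(j^{2} + 6 \cdot 3 j\right) - 1\right) = 25 + 5 \left(\left(j^{2} + 18 j\right) - 1\right) = 25 + 5 \left(-1 + j^{2} + 18 j\right) = 25 + \left(-5 + 5 j^{2} + 90 j\right) = 20 + 5 j^{2} + 90 j$)
$- 7 I{\left(12 \right)} = - 7 \left(20 + 5 \cdot 12^{2} + 90 \cdot 12\right) = - 7 \left(20 + 5 \cdot 144 + 1080\right) = - 7 \left(20 + 720 + 1080\right) = \left(-7\right) 1820 = -12740$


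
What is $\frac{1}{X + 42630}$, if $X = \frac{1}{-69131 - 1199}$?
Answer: $\frac{70330}{2998167899} \approx 2.3458 \cdot 10^{-5}$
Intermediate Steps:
$X = - \frac{1}{70330}$ ($X = \frac{1}{-70330} = - \frac{1}{70330} \approx -1.4219 \cdot 10^{-5}$)
$\frac{1}{X + 42630} = \frac{1}{- \frac{1}{70330} + 42630} = \frac{1}{\frac{2998167899}{70330}} = \frac{70330}{2998167899}$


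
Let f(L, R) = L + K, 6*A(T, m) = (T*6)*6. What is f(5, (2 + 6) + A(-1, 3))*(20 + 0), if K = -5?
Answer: 0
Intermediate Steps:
A(T, m) = 6*T (A(T, m) = ((T*6)*6)/6 = ((6*T)*6)/6 = (36*T)/6 = 6*T)
f(L, R) = -5 + L (f(L, R) = L - 5 = -5 + L)
f(5, (2 + 6) + A(-1, 3))*(20 + 0) = (-5 + 5)*(20 + 0) = 0*20 = 0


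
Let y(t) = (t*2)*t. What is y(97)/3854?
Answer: 9409/1927 ≈ 4.8827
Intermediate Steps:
y(t) = 2*t² (y(t) = (2*t)*t = 2*t²)
y(97)/3854 = (2*97²)/3854 = (2*9409)*(1/3854) = 18818*(1/3854) = 9409/1927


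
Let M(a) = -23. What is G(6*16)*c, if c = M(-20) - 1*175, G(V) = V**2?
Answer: -1824768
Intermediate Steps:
c = -198 (c = -23 - 1*175 = -23 - 175 = -198)
G(6*16)*c = (6*16)**2*(-198) = 96**2*(-198) = 9216*(-198) = -1824768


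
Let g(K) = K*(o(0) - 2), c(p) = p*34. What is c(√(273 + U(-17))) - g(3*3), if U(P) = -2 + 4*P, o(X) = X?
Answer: 18 + 34*√203 ≈ 502.43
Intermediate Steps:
c(p) = 34*p
g(K) = -2*K (g(K) = K*(0 - 2) = K*(-2) = -2*K)
c(√(273 + U(-17))) - g(3*3) = 34*√(273 + (-2 + 4*(-17))) - (-2)*3*3 = 34*√(273 + (-2 - 68)) - (-2)*9 = 34*√(273 - 70) - 1*(-18) = 34*√203 + 18 = 18 + 34*√203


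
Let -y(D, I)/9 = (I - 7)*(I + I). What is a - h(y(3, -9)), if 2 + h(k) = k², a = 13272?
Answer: -6705190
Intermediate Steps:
y(D, I) = -18*I*(-7 + I) (y(D, I) = -9*(I - 7)*(I + I) = -9*(-7 + I)*2*I = -18*I*(-7 + I))
h(k) = -2 + k²
a - h(y(3, -9)) = 13272 - (-2 + (18*(-9)*(7 - 1*(-9)))²) = 13272 - (-2 + (18*(-9)*(7 + 9))²) = 13272 - (-2 + (18*(-9)*16)²) = 13272 - (-2 + (-2592)²) = 13272 - (-2 + 6718464) = 13272 - 1*6718462 = 13272 - 6718462 = -6705190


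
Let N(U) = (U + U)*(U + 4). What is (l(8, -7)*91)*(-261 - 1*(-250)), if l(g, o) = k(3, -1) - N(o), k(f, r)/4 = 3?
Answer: 30030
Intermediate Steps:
N(U) = 2*U*(4 + U) (N(U) = (2*U)*(4 + U) = 2*U*(4 + U))
k(f, r) = 12 (k(f, r) = 4*3 = 12)
l(g, o) = 12 - 2*o*(4 + o)
(l(8, -7)*91)*(-261 - 1*(-250)) = ((12 - 2*(-7)*(4 - 7))*91)*(-261 - 1*(-250)) = ((12 - 2*(-7)*(-3))*91)*(-261 + 250) = ((12 - 42)*91)*(-11) = -30*91*(-11) = -2730*(-11) = 30030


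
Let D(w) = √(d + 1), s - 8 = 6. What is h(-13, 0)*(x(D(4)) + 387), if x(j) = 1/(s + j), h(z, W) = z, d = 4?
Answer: -961103/191 + 13*√5/191 ≈ -5031.8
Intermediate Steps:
s = 14 (s = 8 + 6 = 14)
D(w) = √5 (D(w) = √(4 + 1) = √5)
x(j) = 1/(14 + j)
h(-13, 0)*(x(D(4)) + 387) = -13*(1/(14 + √5) + 387) = -13*(387 + 1/(14 + √5)) = -5031 - 13/(14 + √5)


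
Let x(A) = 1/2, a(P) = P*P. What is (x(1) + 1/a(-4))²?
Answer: 81/256 ≈ 0.31641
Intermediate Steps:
a(P) = P²
x(A) = ½
(x(1) + 1/a(-4))² = (½ + 1/((-4)²))² = (½ + 1/16)² = (9/16)² = 81/256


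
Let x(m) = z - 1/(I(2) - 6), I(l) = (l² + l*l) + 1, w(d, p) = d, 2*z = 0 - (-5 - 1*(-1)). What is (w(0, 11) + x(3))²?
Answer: 25/9 ≈ 2.7778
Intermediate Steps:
z = 2 (z = (0 - (-5 - 1*(-1)))/2 = (0 - (-5 + 1))/2 = (0 - 1*(-4))/2 = (0 + 4)/2 = (½)*4 = 2)
I(l) = 1 + 2*l² (I(l) = (l² + l²) + 1 = 2*l² + 1 = 1 + 2*l²)
x(m) = 5/3 (x(m) = 2 - 1/((1 + 2*2²) - 6) = 2 - 1/((1 + 2*4) - 6) = 2 - 1/((1 + 8) - 6) = 2 - 1/(9 - 6) = 2 - 1/3 = 2 - 1*⅓ = 2 - ⅓ = 5/3)
(w(0, 11) + x(3))² = (0 + 5/3)² = (5/3)² = 25/9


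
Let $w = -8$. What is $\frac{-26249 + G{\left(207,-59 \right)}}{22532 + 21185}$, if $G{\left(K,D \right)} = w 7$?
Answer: $- \frac{26305}{43717} \approx -0.60171$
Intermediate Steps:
$G{\left(K,D \right)} = -56$ ($G{\left(K,D \right)} = \left(-8\right) 7 = -56$)
$\frac{-26249 + G{\left(207,-59 \right)}}{22532 + 21185} = \frac{-26249 - 56}{22532 + 21185} = - \frac{26305}{43717}$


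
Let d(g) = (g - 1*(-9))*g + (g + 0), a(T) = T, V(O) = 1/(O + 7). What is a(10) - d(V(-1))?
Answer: 299/36 ≈ 8.3056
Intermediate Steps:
V(O) = 1/(7 + O)
d(g) = g + g*(9 + g) (d(g) = (g + 9)*g + g = (9 + g)*g + g = g*(9 + g) + g = g + g*(9 + g))
a(10) - d(V(-1)) = 10 - (10 + 1/(7 - 1))/(7 - 1) = 10 - (10 + 1/6)/6 = 10 - (10 + ⅙)/6 = 10 - 61/(6*6) = 10 - 1*61/36 = 10 - 61/36 = 299/36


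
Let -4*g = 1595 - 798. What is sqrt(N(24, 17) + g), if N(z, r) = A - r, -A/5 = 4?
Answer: 3*I*sqrt(105)/2 ≈ 15.37*I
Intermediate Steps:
g = -797/4 (g = -(1595 - 798)/4 = -1/4*797 = -797/4 ≈ -199.25)
A = -20 (A = -5*4 = -20)
N(z, r) = -20 - r
sqrt(N(24, 17) + g) = sqrt((-20 - 1*17) - 797/4) = sqrt((-20 - 17) - 797/4) = sqrt(-37 - 797/4) = sqrt(-945/4) = 3*I*sqrt(105)/2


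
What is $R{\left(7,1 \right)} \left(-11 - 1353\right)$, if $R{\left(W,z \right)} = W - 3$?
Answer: $-5456$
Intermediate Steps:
$R{\left(W,z \right)} = -3 + W$ ($R{\left(W,z \right)} = W - 3 = -3 + W$)
$R{\left(7,1 \right)} \left(-11 - 1353\right) = \left(-3 + 7\right) \left(-11 - 1353\right) = 4 \left(-11 - 1353\right) = 4 \left(-1364\right) = -5456$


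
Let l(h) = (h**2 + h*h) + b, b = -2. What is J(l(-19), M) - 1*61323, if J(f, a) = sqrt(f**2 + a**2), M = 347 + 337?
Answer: -61323 + 36*sqrt(761) ≈ -60330.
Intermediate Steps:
l(h) = -2 + 2*h**2 (l(h) = (h**2 + h*h) - 2 = (h**2 + h**2) - 2 = 2*h**2 - 2 = -2 + 2*h**2)
M = 684
J(f, a) = sqrt(a**2 + f**2)
J(l(-19), M) - 1*61323 = sqrt(684**2 + (-2 + 2*(-19)**2)**2) - 1*61323 = sqrt(467856 + (-2 + 2*361)**2) - 61323 = sqrt(467856 + (-2 + 722)**2) - 61323 = sqrt(467856 + 720**2) - 61323 = sqrt(467856 + 518400) - 61323 = sqrt(986256) - 61323 = 36*sqrt(761) - 61323 = -61323 + 36*sqrt(761)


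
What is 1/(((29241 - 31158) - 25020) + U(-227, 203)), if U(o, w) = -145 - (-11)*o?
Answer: -1/29579 ≈ -3.3808e-5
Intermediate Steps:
U(o, w) = -145 + 11*o
1/(((29241 - 31158) - 25020) + U(-227, 203)) = 1/(((29241 - 31158) - 25020) + (-145 + 11*(-227))) = 1/((-1917 - 25020) + (-145 - 2497)) = 1/(-26937 - 2642) = 1/(-29579) = -1/29579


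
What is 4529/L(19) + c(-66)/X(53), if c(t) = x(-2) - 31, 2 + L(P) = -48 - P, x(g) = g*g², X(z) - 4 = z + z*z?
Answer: -12982805/197754 ≈ -65.651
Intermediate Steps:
X(z) = 4 + z + z² (X(z) = 4 + (z + z*z) = 4 + (z + z²) = 4 + z + z²)
x(g) = g³
L(P) = -50 - P (L(P) = -2 + (-48 - P) = -50 - P)
c(t) = -39 (c(t) = (-2)³ - 31 = -8 - 31 = -39)
4529/L(19) + c(-66)/X(53) = 4529/(-50 - 1*19) - 39/(4 + 53 + 53²) = 4529/(-50 - 19) - 39/(4 + 53 + 2809) = 4529/(-69) - 39/2866 = 4529*(-1/69) - 39*1/2866 = -4529/69 - 39/2866 = -12982805/197754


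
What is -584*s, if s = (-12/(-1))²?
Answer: -84096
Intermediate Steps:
s = 144 (s = (-12*(-1))² = 12² = 144)
-584*s = -584*144 = -84096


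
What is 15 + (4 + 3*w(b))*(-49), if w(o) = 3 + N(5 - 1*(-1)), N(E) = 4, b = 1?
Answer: -1210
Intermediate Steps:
w(o) = 7 (w(o) = 3 + 4 = 7)
15 + (4 + 3*w(b))*(-49) = 15 + (4 + 3*7)*(-49) = 15 + (4 + 21)*(-49) = 15 + 25*(-49) = 15 - 1225 = -1210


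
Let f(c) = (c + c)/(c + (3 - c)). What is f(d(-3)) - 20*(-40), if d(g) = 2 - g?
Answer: 2410/3 ≈ 803.33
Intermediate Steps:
f(c) = 2*c/3 (f(c) = (2*c)/3 = (2*c)*(⅓) = 2*c/3)
f(d(-3)) - 20*(-40) = 2*(2 - 1*(-3))/3 - 20*(-40) = 2*(2 + 3)/3 + 800 = (⅔)*5 + 800 = 10/3 + 800 = 2410/3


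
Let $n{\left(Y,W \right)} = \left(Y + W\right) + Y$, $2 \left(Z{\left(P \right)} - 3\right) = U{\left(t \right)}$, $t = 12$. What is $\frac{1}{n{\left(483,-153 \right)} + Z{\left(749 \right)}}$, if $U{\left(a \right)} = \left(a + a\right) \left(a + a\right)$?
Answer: $\frac{1}{1104} \approx 0.0009058$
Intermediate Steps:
$U{\left(a \right)} = 4 a^{2}$ ($U{\left(a \right)} = 2 a 2 a = 4 a^{2}$)
$Z{\left(P \right)} = 291$ ($Z{\left(P \right)} = 3 + \frac{4 \cdot 12^{2}}{2} = 3 + \frac{4 \cdot 144}{2} = 3 + \frac{1}{2} \cdot 576 = 3 + 288 = 291$)
$n{\left(Y,W \right)} = W + 2 Y$ ($n{\left(Y,W \right)} = \left(W + Y\right) + Y = W + 2 Y$)
$\frac{1}{n{\left(483,-153 \right)} + Z{\left(749 \right)}} = \frac{1}{\left(-153 + 2 \cdot 483\right) + 291} = \frac{1}{\left(-153 + 966\right) + 291} = \frac{1}{813 + 291} = \frac{1}{1104}$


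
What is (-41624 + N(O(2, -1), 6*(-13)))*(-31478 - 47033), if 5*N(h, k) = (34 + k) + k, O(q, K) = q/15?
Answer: 16349287662/5 ≈ 3.2699e+9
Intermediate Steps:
O(q, K) = q/15 (O(q, K) = q*(1/15) = q/15)
N(h, k) = 34/5 + 2*k/5 (N(h, k) = ((34 + k) + k)/5 = (34 + 2*k)/5 = 34/5 + 2*k/5)
(-41624 + N(O(2, -1), 6*(-13)))*(-31478 - 47033) = (-41624 + (34/5 + 2*(6*(-13))/5))*(-31478 - 47033) = (-41624 + (34/5 + (2/5)*(-78)))*(-78511) = (-41624 + (34/5 - 156/5))*(-78511) = (-41624 - 122/5)*(-78511) = -208242/5*(-78511) = 16349287662/5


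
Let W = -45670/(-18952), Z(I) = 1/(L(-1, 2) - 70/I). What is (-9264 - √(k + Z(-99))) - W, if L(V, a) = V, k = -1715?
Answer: -87808499/9476 - I*√1445186/29 ≈ -9266.4 - 41.454*I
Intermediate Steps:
Z(I) = 1/(-1 - 70/I)
W = 22835/9476 (W = -45670*(-1/18952) = 22835/9476 ≈ 2.4098)
(-9264 - √(k + Z(-99))) - W = (-9264 - √(-1715 - 99/(-70 - 1*(-99)))) - 1*22835/9476 = (-9264 - √(-1715 - 99/(-70 + 99))) - 22835/9476 = (-9264 - √(-1715 - 99/29)) - 22835/9476 = (-9264 - √(-49834/29)) - 22835/9476 = (-9264 - I*√1445186/29) - 22835/9476 = -87808499/9476 - I*√1445186/29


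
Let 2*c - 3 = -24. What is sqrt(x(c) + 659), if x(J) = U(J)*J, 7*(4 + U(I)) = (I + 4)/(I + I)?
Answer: sqrt(137305)/14 ≈ 26.468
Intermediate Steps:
c = -21/2 (c = 3/2 + (1/2)*(-24) = 3/2 - 12 = -21/2 ≈ -10.500)
U(I) = -4 + (4 + I)/(14*I) (U(I) = -4 + ((I + 4)/(I + I))/7 = -4 + ((4 + I)/((2*I)))/7 = -4 + ((4 + I)*(1/(2*I)))/7 = -4 + ((4 + I)/(2*I))/7 = -4 + (4 + I)/(14*I))
x(J) = 2/7 - 55*J/14 (x(J) = ((4 - 55*J)/(14*J))*J = 2/7 - 55*J/14)
sqrt(x(c) + 659) = sqrt((2/7 - 55/14*(-21/2)) + 659) = sqrt((2/7 + 165/4) + 659) = sqrt(1163/28 + 659) = sqrt(19615/28) = sqrt(137305)/14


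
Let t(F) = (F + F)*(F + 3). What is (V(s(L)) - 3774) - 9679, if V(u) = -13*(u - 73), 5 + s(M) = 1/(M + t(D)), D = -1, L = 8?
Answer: -49769/4 ≈ -12442.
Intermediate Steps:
t(F) = 2*F*(3 + F) (t(F) = (2*F)*(3 + F) = 2*F*(3 + F))
s(M) = -5 + 1/(-4 + M) (s(M) = -5 + 1/(M + 2*(-1)*(3 - 1)) = -5 + 1/(M + 2*(-1)*2) = -5 + 1/(M - 4) = -5 + 1/(-4 + M))
V(u) = 949 - 13*u (V(u) = -13*(-73 + u) = 949 - 13*u)
(V(s(L)) - 3774) - 9679 = ((949 - 13*(21 - 5*8)/(-4 + 8)) - 3774) - 9679 = ((949 - 13*(21 - 40)/4) - 3774) - 9679 = ((949 - 13*(-19)/4) - 3774) - 9679 = ((949 - 13*(-19/4)) - 3774) - 9679 = ((949 + 247/4) - 3774) - 9679 = (4043/4 - 3774) - 9679 = -11053/4 - 9679 = -49769/4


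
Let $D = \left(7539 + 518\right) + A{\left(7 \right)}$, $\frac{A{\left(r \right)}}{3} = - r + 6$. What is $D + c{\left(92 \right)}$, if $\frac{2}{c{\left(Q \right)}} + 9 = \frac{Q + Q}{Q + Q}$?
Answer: $\frac{32215}{4} \approx 8053.8$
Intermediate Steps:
$A{\left(r \right)} = 18 - 3 r$ ($A{\left(r \right)} = 3 \left(- r + 6\right) = 3 \left(6 - r\right) = 18 - 3 r$)
$c{\left(Q \right)} = - \frac{1}{4}$ ($c{\left(Q \right)} = \frac{2}{-9 + \frac{Q + Q}{Q + Q}} = \frac{2}{-9 + \frac{2 Q}{2 Q}} = \frac{2}{-9 + 2 Q \frac{1}{2 Q}} = \frac{2}{-9 + 1} = \frac{2}{-8} = 2 \left(- \frac{1}{8}\right) = - \frac{1}{4}$)
$D = 8054$ ($D = \left(7539 + 518\right) + \left(18 - 21\right) = 8057 + \left(18 - 21\right) = 8057 - 3 = 8054$)
$D + c{\left(92 \right)} = 8054 - \frac{1}{4} = \frac{32215}{4}$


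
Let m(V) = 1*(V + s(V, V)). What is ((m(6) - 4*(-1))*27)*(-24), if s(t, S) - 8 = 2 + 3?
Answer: -14904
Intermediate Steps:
s(t, S) = 13 (s(t, S) = 8 + (2 + 3) = 8 + 5 = 13)
m(V) = 13 + V (m(V) = 1*(V + 13) = 1*(13 + V) = 13 + V)
((m(6) - 4*(-1))*27)*(-24) = (((13 + 6) - 4*(-1))*27)*(-24) = ((19 + 4)*27)*(-24) = (23*27)*(-24) = 621*(-24) = -14904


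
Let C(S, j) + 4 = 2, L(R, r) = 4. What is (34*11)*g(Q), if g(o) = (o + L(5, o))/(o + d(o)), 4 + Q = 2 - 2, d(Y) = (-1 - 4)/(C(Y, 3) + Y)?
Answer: 0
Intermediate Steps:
C(S, j) = -2 (C(S, j) = -4 + 2 = -2)
d(Y) = -5/(-2 + Y) (d(Y) = (-1 - 4)/(-2 + Y) = -5/(-2 + Y))
Q = -4 (Q = -4 + (2 - 2) = -4 + 0 = -4)
g(o) = (4 + o)/(o - 5/(-2 + o)) (g(o) = (o + 4)/(o - 5/(-2 + o)) = (4 + o)/(o - 5/(-2 + o)))
(34*11)*g(Q) = (34*11)*((-2 - 4)*(4 - 4)/(-5 - 4*(-2 - 4))) = 374*(-6*0/(-5 - 4*(-6))) = 374*(-6*0/(-5 + 24)) = 374*(-6*0/19) = 374*((1/19)*(-6)*0) = 374*0 = 0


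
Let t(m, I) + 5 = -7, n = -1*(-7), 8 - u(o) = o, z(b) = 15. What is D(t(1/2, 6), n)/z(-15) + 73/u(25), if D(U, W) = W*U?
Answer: -841/85 ≈ -9.8941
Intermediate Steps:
u(o) = 8 - o
n = 7
t(m, I) = -12 (t(m, I) = -5 - 7 = -12)
D(U, W) = U*W
D(t(1/2, 6), n)/z(-15) + 73/u(25) = -12*7/15 + 73/(8 - 1*25) = -84*1/15 + 73/(8 - 25) = -28/5 + 73/(-17) = -28/5 + 73*(-1/17) = -28/5 - 73/17 = -841/85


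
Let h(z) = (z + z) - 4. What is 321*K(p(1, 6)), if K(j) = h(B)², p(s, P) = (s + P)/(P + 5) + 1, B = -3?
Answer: 32100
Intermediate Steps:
h(z) = -4 + 2*z (h(z) = 2*z - 4 = -4 + 2*z)
p(s, P) = 1 + (P + s)/(5 + P) (p(s, P) = (P + s)/(5 + P) + 1 = 1 + (P + s)/(5 + P))
K(j) = 100 (K(j) = (-4 + 2*(-3))² = (-4 - 6)² = (-10)² = 100)
321*K(p(1, 6)) = 321*100 = 32100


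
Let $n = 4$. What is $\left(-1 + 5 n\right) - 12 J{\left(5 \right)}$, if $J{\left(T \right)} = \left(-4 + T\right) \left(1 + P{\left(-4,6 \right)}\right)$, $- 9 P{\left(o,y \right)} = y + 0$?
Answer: $15$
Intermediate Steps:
$P{\left(o,y \right)} = - \frac{y}{9}$ ($P{\left(o,y \right)} = - \frac{y + 0}{9} = - \frac{y}{9}$)
$J{\left(T \right)} = - \frac{4}{3} + \frac{T}{3}$ ($J{\left(T \right)} = \left(-4 + T\right) \left(1 - \frac{2}{3}\right) = \left(-4 + T\right) \frac{1}{3} = - \frac{4}{3} + \frac{T}{3}$)
$\left(-1 + 5 n\right) - 12 J{\left(5 \right)} = \left(-1 + 5 \cdot 4\right) - 12 \left(- \frac{4}{3} + \frac{1}{3} \cdot 5\right) = \left(-1 + 20\right) - 12 \left(- \frac{4}{3} + \frac{5}{3}\right) = 19 - 4 = 15$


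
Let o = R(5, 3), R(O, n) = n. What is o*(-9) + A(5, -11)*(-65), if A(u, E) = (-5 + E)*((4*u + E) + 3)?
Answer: 12453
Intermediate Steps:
o = 3
A(u, E) = (-5 + E)*(3 + E + 4*u) (A(u, E) = (-5 + E)*((E + 4*u) + 3) = (-5 + E)*(3 + E + 4*u))
o*(-9) + A(5, -11)*(-65) = 3*(-9) + (-15 + (-11)**2 - 20*5 - 2*(-11) + 4*(-11)*5)*(-65) = -27 + (-15 + 121 - 100 + 22 - 220)*(-65) = -27 - 192*(-65) = -27 + 12480 = 12453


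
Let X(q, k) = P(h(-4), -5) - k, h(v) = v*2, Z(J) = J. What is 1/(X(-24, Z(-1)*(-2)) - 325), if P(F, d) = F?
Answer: -1/335 ≈ -0.0029851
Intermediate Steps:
h(v) = 2*v
X(q, k) = -8 - k (X(q, k) = 2*(-4) - k = -8 - k)
1/(X(-24, Z(-1)*(-2)) - 325) = 1/((-8 - (-1)*(-2)) - 325) = 1/((-8 - 1*2) - 325) = 1/((-8 - 2) - 325) = 1/(-10 - 325) = 1/(-335) = -1/335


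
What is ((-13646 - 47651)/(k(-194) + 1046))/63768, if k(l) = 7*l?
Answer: 61297/19895616 ≈ 0.0030809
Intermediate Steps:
((-13646 - 47651)/(k(-194) + 1046))/63768 = ((-13646 - 47651)/(7*(-194) + 1046))/63768 = -61297/(-1358 + 1046)*(1/63768) = -61297/(-312)*(1/63768) = -61297*(-1/312)*(1/63768) = (61297/312)*(1/63768) = 61297/19895616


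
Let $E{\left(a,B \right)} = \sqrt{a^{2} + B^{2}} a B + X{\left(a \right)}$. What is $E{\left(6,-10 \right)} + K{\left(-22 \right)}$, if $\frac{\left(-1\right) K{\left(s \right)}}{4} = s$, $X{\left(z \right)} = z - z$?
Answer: $88 - 120 \sqrt{34} \approx -611.71$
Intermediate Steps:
$X{\left(z \right)} = 0$
$K{\left(s \right)} = - 4 s$
$E{\left(a,B \right)} = B a \sqrt{B^{2} + a^{2}}$ ($E{\left(a,B \right)} = \sqrt{a^{2} + B^{2}} a B + 0 = \sqrt{B^{2} + a^{2}} a B + 0 = a \sqrt{B^{2} + a^{2}} B + 0 = B a \sqrt{B^{2} + a^{2}} + 0 = B a \sqrt{B^{2} + a^{2}}$)
$E{\left(6,-10 \right)} + K{\left(-22 \right)} = \left(-10\right) 6 \sqrt{\left(-10\right)^{2} + 6^{2}} - -88 = \left(-10\right) 6 \sqrt{100 + 36} + 88 = \left(-10\right) 6 \sqrt{136} + 88 = \left(-10\right) 6 \cdot 2 \sqrt{34} + 88 = - 120 \sqrt{34} + 88 = 88 - 120 \sqrt{34}$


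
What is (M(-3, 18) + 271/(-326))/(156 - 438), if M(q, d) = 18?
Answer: -5597/91932 ≈ -0.060882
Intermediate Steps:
(M(-3, 18) + 271/(-326))/(156 - 438) = (18 + 271/(-326))/(156 - 438) = (18 + 271*(-1/326))/(-282) = (18 - 271/326)*(-1/282) = (5597/326)*(-1/282) = -5597/91932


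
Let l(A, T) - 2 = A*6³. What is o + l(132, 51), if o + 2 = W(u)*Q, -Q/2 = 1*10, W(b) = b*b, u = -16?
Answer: 23392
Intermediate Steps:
W(b) = b²
Q = -20 (Q = -2*10 = -20)
l(A, T) = 2 + 216*A (l(A, T) = 2 + A*6³ = 2 + A*216 = 2 + 216*A)
o = -5122 (o = -2 + (-16)²*(-20) = -2 + 256*(-20) = -2 - 5120 = -5122)
o + l(132, 51) = -5122 + (2 + 216*132) = -5122 + (2 + 28512) = -5122 + 28514 = 23392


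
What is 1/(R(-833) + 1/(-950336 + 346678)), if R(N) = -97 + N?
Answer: -603658/561401941 ≈ -0.0010753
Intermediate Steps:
1/(R(-833) + 1/(-950336 + 346678)) = 1/((-97 - 833) + 1/(-950336 + 346678)) = 1/(-930 + 1/(-603658)) = 1/(-930 - 1/603658) = 1/(-561401941/603658) = -603658/561401941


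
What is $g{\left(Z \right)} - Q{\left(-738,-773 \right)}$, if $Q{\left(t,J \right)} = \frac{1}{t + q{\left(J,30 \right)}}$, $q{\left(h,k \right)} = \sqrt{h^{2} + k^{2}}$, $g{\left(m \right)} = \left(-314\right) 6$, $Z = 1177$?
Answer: $- \frac{101331678}{53785} - \frac{13 \sqrt{3541}}{53785} \approx -1884.0$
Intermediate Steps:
$g{\left(m \right)} = -1884$
$Q{\left(t,J \right)} = \frac{1}{t + \sqrt{900 + J^{2}}}$ ($Q{\left(t,J \right)} = \frac{1}{t + \sqrt{J^{2} + 30^{2}}} = \frac{1}{t + \sqrt{J^{2} + 900}} = \frac{1}{t + \sqrt{900 + J^{2}}}$)
$g{\left(Z \right)} - Q{\left(-738,-773 \right)} = -1884 - \frac{1}{-738 + \sqrt{900 + \left(-773\right)^{2}}} = -1884 - \frac{1}{-738 + \sqrt{900 + 597529}} = -1884 - \frac{1}{-738 + \sqrt{598429}} = -1884 - \frac{1}{-738 + 13 \sqrt{3541}}$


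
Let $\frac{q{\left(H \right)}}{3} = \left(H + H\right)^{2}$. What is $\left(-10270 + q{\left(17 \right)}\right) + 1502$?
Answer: $-5300$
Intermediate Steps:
$q{\left(H \right)} = 12 H^{2}$ ($q{\left(H \right)} = 3 \left(H + H\right)^{2} = 3 \left(2 H\right)^{2} = 3 \cdot 4 H^{2} = 12 H^{2}$)
$\left(-10270 + q{\left(17 \right)}\right) + 1502 = \left(-10270 + 12 \cdot 17^{2}\right) + 1502 = \left(-10270 + 12 \cdot 289\right) + 1502 = \left(-10270 + 3468\right) + 1502 = -6802 + 1502 = -5300$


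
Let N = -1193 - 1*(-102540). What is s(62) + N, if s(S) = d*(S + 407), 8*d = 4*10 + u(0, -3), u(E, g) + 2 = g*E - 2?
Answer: 206915/2 ≈ 1.0346e+5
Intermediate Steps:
u(E, g) = -4 + E*g (u(E, g) = -2 + (g*E - 2) = -2 + (E*g - 2) = -2 + (-2 + E*g) = -4 + E*g)
N = 101347 (N = -1193 + 102540 = 101347)
d = 9/2 (d = (4*10 + (-4 + 0*(-3)))/8 = (40 + (-4 + 0))/8 = (40 - 4)/8 = (⅛)*36 = 9/2 ≈ 4.5000)
s(S) = 3663/2 + 9*S/2 (s(S) = 9*(S + 407)/2 = 9*(407 + S)/2 = 3663/2 + 9*S/2)
s(62) + N = (3663/2 + (9/2)*62) + 101347 = (3663/2 + 279) + 101347 = 4221/2 + 101347 = 206915/2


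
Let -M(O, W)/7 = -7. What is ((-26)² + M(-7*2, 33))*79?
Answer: 57275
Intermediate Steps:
M(O, W) = 49 (M(O, W) = -7*(-7) = 49)
((-26)² + M(-7*2, 33))*79 = ((-26)² + 49)*79 = (676 + 49)*79 = 725*79 = 57275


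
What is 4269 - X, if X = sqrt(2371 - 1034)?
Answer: 4269 - sqrt(1337) ≈ 4232.4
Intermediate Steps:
X = sqrt(1337) ≈ 36.565
4269 - X = 4269 - sqrt(1337)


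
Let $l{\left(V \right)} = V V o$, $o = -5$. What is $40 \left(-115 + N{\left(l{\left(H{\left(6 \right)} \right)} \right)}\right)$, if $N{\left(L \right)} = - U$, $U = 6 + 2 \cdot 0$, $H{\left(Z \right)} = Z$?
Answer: $-4840$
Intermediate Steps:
$U = 6$ ($U = 6 + 0 = 6$)
$l{\left(V \right)} = - 5 V^{2}$ ($l{\left(V \right)} = V V \left(-5\right) = V^{2} \left(-5\right) = - 5 V^{2}$)
$N{\left(L \right)} = -6$ ($N{\left(L \right)} = \left(-1\right) 6 = -6$)
$40 \left(-115 + N{\left(l{\left(H{\left(6 \right)} \right)} \right)}\right) = 40 \left(-115 - 6\right) = 40 \left(-121\right) = -4840$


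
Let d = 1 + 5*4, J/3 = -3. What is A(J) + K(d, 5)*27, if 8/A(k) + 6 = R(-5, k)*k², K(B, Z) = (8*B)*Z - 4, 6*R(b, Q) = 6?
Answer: 1692908/75 ≈ 22572.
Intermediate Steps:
J = -9 (J = 3*(-3) = -9)
d = 21 (d = 1 + 20 = 21)
R(b, Q) = 1 (R(b, Q) = (⅙)*6 = 1)
K(B, Z) = -4 + 8*B*Z (K(B, Z) = 8*B*Z - 4 = -4 + 8*B*Z)
A(k) = 8/(-6 + k²) (A(k) = 8/(-6 + 1*k²) = 8/(-6 + k²))
A(J) + K(d, 5)*27 = 8/(-6 + (-9)²) + (-4 + 8*21*5)*27 = 8/(-6 + 81) + (-4 + 840)*27 = 8/75 + 836*27 = 8*(1/75) + 22572 = 8/75 + 22572 = 1692908/75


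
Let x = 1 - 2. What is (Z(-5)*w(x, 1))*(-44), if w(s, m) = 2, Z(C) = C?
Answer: 440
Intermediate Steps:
x = -1
(Z(-5)*w(x, 1))*(-44) = -5*2*(-44) = -10*(-44) = 440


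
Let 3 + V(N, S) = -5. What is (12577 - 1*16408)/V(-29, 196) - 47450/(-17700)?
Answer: 681883/1416 ≈ 481.56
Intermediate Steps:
V(N, S) = -8 (V(N, S) = -3 - 5 = -8)
(12577 - 1*16408)/V(-29, 196) - 47450/(-17700) = (12577 - 1*16408)/(-8) - 47450/(-17700) = (12577 - 16408)*(-1/8) - 47450*(-1/17700) = -3831*(-1/8) + 949/354 = 3831/8 + 949/354 = 681883/1416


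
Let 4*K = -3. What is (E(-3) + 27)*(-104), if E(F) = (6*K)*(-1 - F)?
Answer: -1872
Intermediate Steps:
K = -3/4 (K = (1/4)*(-3) = -3/4 ≈ -0.75000)
E(F) = 9/2 + 9*F/2 (E(F) = (6*(-3/4))*(-1 - F) = -9*(-1 - F)/2 = 9/2 + 9*F/2)
(E(-3) + 27)*(-104) = ((9/2 + (9/2)*(-3)) + 27)*(-104) = ((9/2 - 27/2) + 27)*(-104) = (-9 + 27)*(-104) = 18*(-104) = -1872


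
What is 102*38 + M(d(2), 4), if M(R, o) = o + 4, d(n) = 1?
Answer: 3884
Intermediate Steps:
M(R, o) = 4 + o
102*38 + M(d(2), 4) = 102*38 + (4 + 4) = 3876 + 8 = 3884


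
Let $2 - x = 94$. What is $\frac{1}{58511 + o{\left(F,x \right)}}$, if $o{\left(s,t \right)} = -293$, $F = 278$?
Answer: $\frac{1}{58218} \approx 1.7177 \cdot 10^{-5}$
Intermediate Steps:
$x = -92$ ($x = 2 - 94 = -92$)
$\frac{1}{58511 + o{\left(F,x \right)}} = \frac{1}{58511 - 293} = \frac{1}{58218}$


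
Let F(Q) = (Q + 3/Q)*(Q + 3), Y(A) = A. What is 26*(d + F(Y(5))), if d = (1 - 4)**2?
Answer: 6994/5 ≈ 1398.8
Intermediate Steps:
d = 9 (d = (-3)**2 = 9)
F(Q) = (3 + Q)*(Q + 3/Q) (F(Q) = (Q + 3/Q)*(3 + Q) = (3 + Q)*(Q + 3/Q))
26*(d + F(Y(5))) = 26*(9 + (3 + 5**2 + 3*5 + 9/5)) = 26*(9 + (3 + 25 + 15 + 9*(1/5))) = 26*(9 + (3 + 25 + 15 + 9/5)) = 26*(9 + 224/5) = 26*(269/5) = 6994/5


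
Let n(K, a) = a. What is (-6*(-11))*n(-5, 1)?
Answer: 66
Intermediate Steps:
(-6*(-11))*n(-5, 1) = -6*(-11)*1 = 66*1 = 66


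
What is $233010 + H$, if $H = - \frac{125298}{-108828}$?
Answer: $\frac{1408785421}{6046} \approx 2.3301 \cdot 10^{5}$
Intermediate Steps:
$H = \frac{6961}{6046}$ ($H = \left(-125298\right) \left(- \frac{1}{108828}\right) = \frac{6961}{6046} \approx 1.1513$)
$233010 + H = 233010 + \frac{6961}{6046} = \frac{1408785421}{6046}$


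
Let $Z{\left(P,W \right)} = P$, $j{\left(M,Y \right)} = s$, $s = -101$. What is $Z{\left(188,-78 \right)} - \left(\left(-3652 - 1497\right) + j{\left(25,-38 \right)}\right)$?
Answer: $5438$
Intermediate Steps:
$j{\left(M,Y \right)} = -101$
$Z{\left(188,-78 \right)} - \left(\left(-3652 - 1497\right) + j{\left(25,-38 \right)}\right) = 188 - \left(\left(-3652 - 1497\right) - 101\right) = 188 - \left(-5149 - 101\right) = 188 - -5250 = 188 + 5250 = 5438$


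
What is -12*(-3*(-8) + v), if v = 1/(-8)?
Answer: -573/2 ≈ -286.50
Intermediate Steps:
v = -1/8 ≈ -0.12500
-12*(-3*(-8) + v) = -12*(-3*(-8) - 1/8) = -12*(24 - 1/8) = -12*191/8 = -573/2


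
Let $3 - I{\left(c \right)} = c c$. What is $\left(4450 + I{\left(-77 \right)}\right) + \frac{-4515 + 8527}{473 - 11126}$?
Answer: $- \frac{15727840}{10653} \approx -1476.4$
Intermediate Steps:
$I{\left(c \right)} = 3 - c^{2}$ ($I{\left(c \right)} = 3 - c c = 3 - c^{2}$)
$\left(4450 + I{\left(-77 \right)}\right) + \frac{-4515 + 8527}{473 - 11126} = \left(4450 + \left(3 - \left(-77\right)^{2}\right)\right) + \frac{-4515 + 8527}{473 - 11126} = \left(4450 + \left(3 - 5929\right)\right) + \frac{4012}{-10653} = \left(4450 + \left(3 - 5929\right)\right) + 4012 \left(- \frac{1}{10653}\right) = \left(4450 - 5926\right) - \frac{4012}{10653} = -1476 - \frac{4012}{10653} = - \frac{15727840}{10653}$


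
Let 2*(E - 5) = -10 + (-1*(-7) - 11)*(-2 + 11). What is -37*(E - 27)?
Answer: 1665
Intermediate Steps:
E = -18 (E = 5 + (-10 + (-1*(-7) - 11)*(-2 + 11))/2 = 5 + (-10 + (7 - 11)*9)/2 = 5 + (-10 - 4*9)/2 = 5 + (-10 - 36)/2 = 5 + (½)*(-46) = 5 - 23 = -18)
-37*(E - 27) = -37*(-18 - 27) = -37*(-45) = 1665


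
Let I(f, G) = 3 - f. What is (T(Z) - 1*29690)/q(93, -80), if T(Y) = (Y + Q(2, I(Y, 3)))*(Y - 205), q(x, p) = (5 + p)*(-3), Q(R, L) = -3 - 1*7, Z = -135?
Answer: 3922/45 ≈ 87.156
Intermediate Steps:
Q(R, L) = -10 (Q(R, L) = -3 - 7 = -10)
q(x, p) = -15 - 3*p
T(Y) = (-205 + Y)*(-10 + Y) (T(Y) = (Y - 10)*(Y - 205) = (-10 + Y)*(-205 + Y) = (-205 + Y)*(-10 + Y))
(T(Z) - 1*29690)/q(93, -80) = ((2050 + (-135)**2 - 215*(-135)) - 1*29690)/(-15 - 3*(-80)) = ((2050 + 18225 + 29025) - 29690)/(-15 + 240) = (49300 - 29690)/225 = 19610*(1/225) = 3922/45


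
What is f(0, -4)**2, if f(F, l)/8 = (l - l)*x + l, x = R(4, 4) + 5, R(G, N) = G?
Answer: 1024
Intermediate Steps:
x = 9 (x = 4 + 5 = 9)
f(F, l) = 8*l (f(F, l) = 8*((l - l)*9 + l) = 8*(0*9 + l) = 8*(0 + l) = 8*l)
f(0, -4)**2 = (8*(-4))**2 = (-32)**2 = 1024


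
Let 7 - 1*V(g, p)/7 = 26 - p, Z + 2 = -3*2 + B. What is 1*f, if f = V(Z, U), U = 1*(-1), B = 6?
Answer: -140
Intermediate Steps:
Z = -2 (Z = -2 + (-3*2 + 6) = -2 + (-6 + 6) = -2 + 0 = -2)
U = -1
V(g, p) = -133 + 7*p (V(g, p) = 49 - 7*(26 - p) = 49 + (-182 + 7*p) = -133 + 7*p)
f = -140 (f = -133 + 7*(-1) = -133 - 7 = -140)
1*f = 1*(-140) = -140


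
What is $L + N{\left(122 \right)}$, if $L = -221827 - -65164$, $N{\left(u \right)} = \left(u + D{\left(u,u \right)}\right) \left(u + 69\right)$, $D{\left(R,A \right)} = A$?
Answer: $-110059$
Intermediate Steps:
$N{\left(u \right)} = 2 u \left(69 + u\right)$ ($N{\left(u \right)} = \left(u + u\right) \left(u + 69\right) = 2 u \left(69 + u\right)$)
$L = -156663$ ($L = -221827 + 65164 = -156663$)
$L + N{\left(122 \right)} = -156663 + 2 \cdot 122 \left(69 + 122\right) = -156663 + 2 \cdot 122 \cdot 191 = -156663 + 46604 = -110059$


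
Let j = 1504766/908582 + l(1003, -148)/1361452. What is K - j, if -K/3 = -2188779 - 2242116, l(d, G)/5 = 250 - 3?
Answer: 8221463375399468919/618495390532 ≈ 1.3293e+7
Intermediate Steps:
l(d, G) = 1235 (l(d, G) = 5*(250 - 3) = 5*247 = 1235)
K = 13292685 (K = -3*(-2188779 - 2242116) = -3*(-4430895) = 13292685)
j = 1024894389501/618495390532 (j = 1504766/908582 + 1235/1361452 = 1504766*(1/908582) + 1235*(1/1361452) = 752383/454291 + 1235/1361452 = 1024894389501/618495390532 ≈ 1.6571)
K - j = 13292685 - 1*1024894389501/618495390532 = 13292685 - 1024894389501/618495390532 = 8221463375399468919/618495390532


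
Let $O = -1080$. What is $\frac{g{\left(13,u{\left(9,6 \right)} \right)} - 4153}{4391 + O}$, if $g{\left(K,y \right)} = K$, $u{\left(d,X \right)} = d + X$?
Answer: $- \frac{4140}{3311} \approx -1.2504$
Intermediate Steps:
$u{\left(d,X \right)} = X + d$
$\frac{g{\left(13,u{\left(9,6 \right)} \right)} - 4153}{4391 + O} = \frac{13 - 4153}{4391 - 1080} = - \frac{4140}{3311}$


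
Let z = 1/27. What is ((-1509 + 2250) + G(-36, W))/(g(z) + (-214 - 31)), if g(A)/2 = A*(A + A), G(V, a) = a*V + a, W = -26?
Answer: -1203579/178601 ≈ -6.7389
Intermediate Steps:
G(V, a) = a + V*a (G(V, a) = V*a + a = a + V*a)
z = 1/27 ≈ 0.037037
g(A) = 4*A² (g(A) = 2*(A*(A + A)) = 2*(A*(2*A)) = 2*(2*A²) = 4*A²)
((-1509 + 2250) + G(-36, W))/(g(z) + (-214 - 31)) = ((-1509 + 2250) - 26*(1 - 36))/(4*(1/27)² + (-214 - 31)) = (741 - 26*(-35))/(4*(1/729) - 245) = (741 + 910)/(4/729 - 245) = 1651/(-178601/729) = 1651*(-729/178601) = -1203579/178601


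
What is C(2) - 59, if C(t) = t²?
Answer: -55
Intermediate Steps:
C(2) - 59 = 2² - 59 = 4 - 59 = -55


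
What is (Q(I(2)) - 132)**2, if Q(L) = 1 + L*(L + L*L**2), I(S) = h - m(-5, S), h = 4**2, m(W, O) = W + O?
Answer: 17043563601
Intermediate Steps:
m(W, O) = O + W
h = 16
I(S) = 21 - S (I(S) = 16 - (S - 5) = 16 - (-5 + S) = 16 + (5 - S) = 21 - S)
Q(L) = 1 + L*(L + L**3)
(Q(I(2)) - 132)**2 = ((1 + (21 - 1*2)**2 + (21 - 1*2)**4) - 132)**2 = ((1 + (21 - 2)**2 + (21 - 2)**4) - 132)**2 = ((1 + 19**2 + 19**4) - 132)**2 = ((1 + 361 + 130321) - 132)**2 = (130683 - 132)**2 = 130551**2 = 17043563601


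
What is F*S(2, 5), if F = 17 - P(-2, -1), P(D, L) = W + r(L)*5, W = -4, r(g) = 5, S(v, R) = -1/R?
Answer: ⅘ ≈ 0.80000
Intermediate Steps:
P(D, L) = 21 (P(D, L) = -4 + 5*5 = -4 + 25 = 21)
F = -4 (F = 17 - 1*21 = 17 - 21 = -4)
F*S(2, 5) = -(-4)/5 = -4*(-⅕) = ⅘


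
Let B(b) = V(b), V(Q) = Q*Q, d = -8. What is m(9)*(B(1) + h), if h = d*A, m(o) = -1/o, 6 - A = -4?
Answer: 79/9 ≈ 8.7778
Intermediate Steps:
A = 10 (A = 6 - 1*(-4) = 6 + 4 = 10)
V(Q) = Q**2
B(b) = b**2
h = -80 (h = -8*10 = -80)
m(9)*(B(1) + h) = (-1/9)*(1**2 - 80) = (-1*1/9)*(1 - 80) = -1/9*(-79) = 79/9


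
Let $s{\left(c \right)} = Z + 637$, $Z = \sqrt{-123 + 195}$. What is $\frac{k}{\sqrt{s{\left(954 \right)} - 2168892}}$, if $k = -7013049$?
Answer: $\frac{7013049 i}{\sqrt{2168255 - 6 \sqrt{2}}} \approx 4762.7 i$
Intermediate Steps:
$Z = 6 \sqrt{2}$ ($Z = \sqrt{72} = 6 \sqrt{2} \approx 8.4853$)
$s{\left(c \right)} = 637 + 6 \sqrt{2}$ ($s{\left(c \right)} = 6 \sqrt{2} + 637 = 637 + 6 \sqrt{2}$)
$\frac{k}{\sqrt{s{\left(954 \right)} - 2168892}} = - \frac{7013049}{\sqrt{\left(637 + 6 \sqrt{2}\right) - 2168892}} = - \frac{7013049}{\sqrt{-2168255 + 6 \sqrt{2}}}$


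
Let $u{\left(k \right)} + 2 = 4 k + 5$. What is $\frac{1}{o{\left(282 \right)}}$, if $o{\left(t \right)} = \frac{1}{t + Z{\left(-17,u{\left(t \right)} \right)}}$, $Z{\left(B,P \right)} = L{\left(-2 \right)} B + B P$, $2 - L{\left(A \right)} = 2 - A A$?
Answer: $-19013$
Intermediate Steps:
$L{\left(A \right)} = A^{2}$ ($L{\left(A \right)} = 2 - \left(2 - A A\right) = 2 - \left(2 - A^{2}\right) = 2 + \left(-2 + A^{2}\right) = A^{2}$)
$u{\left(k \right)} = 3 + 4 k$ ($u{\left(k \right)} = -2 + \left(4 k + 5\right) = -2 + \left(5 + 4 k\right) = 3 + 4 k$)
$Z{\left(B,P \right)} = 4 B + B P$ ($Z{\left(B,P \right)} = \left(-2\right)^{2} B + B P = 4 B + B P$)
$o{\left(t \right)} = \frac{1}{-119 - 67 t}$ ($o{\left(t \right)} = \frac{1}{t - 17 \left(4 + \left(3 + 4 t\right)\right)} = \frac{1}{t - 17 \left(7 + 4 t\right)} = \frac{1}{t - \left(119 + 68 t\right)} = \frac{1}{-119 - 67 t}$)
$\frac{1}{o{\left(282 \right)}} = \frac{1}{\frac{1}{-119 - 18894}} = \frac{1}{\frac{1}{-19013}} = \frac{1}{- \frac{1}{19013}} = -19013$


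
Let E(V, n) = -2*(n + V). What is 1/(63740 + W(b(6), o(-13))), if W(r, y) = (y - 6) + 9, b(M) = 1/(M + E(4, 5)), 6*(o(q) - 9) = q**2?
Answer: 6/382681 ≈ 1.5679e-5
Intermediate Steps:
o(q) = 9 + q**2/6
E(V, n) = -2*V - 2*n (E(V, n) = -2*(V + n) = -2*V - 2*n)
b(M) = 1/(-18 + M) (b(M) = 1/(M + (-2*4 - 2*5)) = 1/(M + (-8 - 10)) = 1/(M - 18) = 1/(-18 + M))
W(r, y) = 3 + y (W(r, y) = (-6 + y) + 9 = 3 + y)
1/(63740 + W(b(6), o(-13))) = 1/(63740 + (3 + (9 + (1/6)*(-13)**2))) = 1/(63740 + (3 + (9 + (1/6)*169))) = 1/(63740 + (3 + (9 + 169/6))) = 1/(63740 + (3 + 223/6)) = 1/(63740 + 241/6) = 1/(382681/6) = 6/382681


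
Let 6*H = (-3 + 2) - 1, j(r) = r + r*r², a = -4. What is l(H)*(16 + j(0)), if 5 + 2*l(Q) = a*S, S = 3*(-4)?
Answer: 344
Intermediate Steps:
j(r) = r + r³
S = -12
H = -⅓ (H = ((-3 + 2) - 1)/6 = (-1 - 1)/6 = (⅙)*(-2) = -⅓ ≈ -0.33333)
l(Q) = 43/2 (l(Q) = -5/2 + (-4*(-12))/2 = -5/2 + (½)*48 = -5/2 + 24 = 43/2)
l(H)*(16 + j(0)) = 43*(16 + (0 + 0³))/2 = 43*(16 + (0 + 0))/2 = 43*(16 + 0)/2 = (43/2)*16 = 344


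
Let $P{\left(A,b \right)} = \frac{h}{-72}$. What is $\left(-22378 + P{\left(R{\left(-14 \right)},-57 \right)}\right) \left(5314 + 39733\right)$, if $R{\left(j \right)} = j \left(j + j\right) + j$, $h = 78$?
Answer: $- \frac{12097326803}{12} \approx -1.0081 \cdot 10^{9}$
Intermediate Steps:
$R{\left(j \right)} = j + 2 j^{2}$ ($R{\left(j \right)} = j 2 j + j = 2 j^{2} + j = j + 2 j^{2}$)
$P{\left(A,b \right)} = - \frac{13}{12}$ ($P{\left(A,b \right)} = \frac{78}{-72} = 78 \left(- \frac{1}{72}\right) = - \frac{13}{12}$)
$\left(-22378 + P{\left(R{\left(-14 \right)},-57 \right)}\right) \left(5314 + 39733\right) = \left(-22378 - \frac{13}{12}\right) \left(5314 + 39733\right) = \left(- \frac{268549}{12}\right) 45047 = - \frac{12097326803}{12}$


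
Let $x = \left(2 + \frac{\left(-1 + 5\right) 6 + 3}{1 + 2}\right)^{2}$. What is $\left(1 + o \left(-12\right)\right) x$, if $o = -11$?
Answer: $16093$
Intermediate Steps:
$x = 121$ ($x = \left(2 + \frac{4 \cdot 6 + 3}{3}\right)^{2} = \left(2 + \left(24 + 3\right) \frac{1}{3}\right)^{2} = \left(2 + 27 \cdot \frac{1}{3}\right)^{2} = \left(2 + 9\right)^{2} = 11^{2} = 121$)
$\left(1 + o \left(-12\right)\right) x = \left(1 - -132\right) 121 = \left(1 + 132\right) 121 = 133 \cdot 121 = 16093$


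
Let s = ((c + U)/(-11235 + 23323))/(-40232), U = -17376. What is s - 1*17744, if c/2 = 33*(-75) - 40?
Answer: -4314670207549/243162208 ≈ -17744.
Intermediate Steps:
c = -5030 (c = 2*(33*(-75) - 40) = 2*(-2475 - 40) = 2*(-2515) = -5030)
s = 11203/243162208 (s = ((-5030 - 17376)/(-11235 + 23323))/(-40232) = -22406/12088*(-1/40232) = -22406*1/12088*(-1/40232) = -11203/6044*(-1/40232) = 11203/243162208 ≈ 4.6072e-5)
s - 1*17744 = 11203/243162208 - 1*17744 = 11203/243162208 - 17744 = -4314670207549/243162208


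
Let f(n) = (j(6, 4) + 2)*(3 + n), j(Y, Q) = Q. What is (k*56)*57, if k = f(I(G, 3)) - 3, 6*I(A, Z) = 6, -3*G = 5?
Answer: 67032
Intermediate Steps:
G = -5/3 (G = -⅓*5 = -5/3 ≈ -1.6667)
I(A, Z) = 1 (I(A, Z) = (⅙)*6 = 1)
f(n) = 18 + 6*n (f(n) = (4 + 2)*(3 + n) = 6*(3 + n) = 18 + 6*n)
k = 21 (k = (18 + 6*1) - 3 = (18 + 6) - 3 = 24 - 3 = 21)
(k*56)*57 = (21*56)*57 = 1176*57 = 67032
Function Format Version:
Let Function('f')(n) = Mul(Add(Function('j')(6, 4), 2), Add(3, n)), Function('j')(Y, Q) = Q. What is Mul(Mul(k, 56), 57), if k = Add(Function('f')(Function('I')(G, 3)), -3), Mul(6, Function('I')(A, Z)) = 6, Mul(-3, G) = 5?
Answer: 67032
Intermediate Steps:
G = Rational(-5, 3) (G = Mul(Rational(-1, 3), 5) = Rational(-5, 3) ≈ -1.6667)
Function('I')(A, Z) = 1 (Function('I')(A, Z) = Mul(Rational(1, 6), 6) = 1)
Function('f')(n) = Add(18, Mul(6, n)) (Function('f')(n) = Mul(Add(4, 2), Add(3, n)) = Mul(6, Add(3, n)) = Add(18, Mul(6, n)))
k = 21 (k = Add(Add(18, Mul(6, 1)), -3) = Add(Add(18, 6), -3) = Add(24, -3) = 21)
Mul(Mul(k, 56), 57) = Mul(Mul(21, 56), 57) = Mul(1176, 57) = 67032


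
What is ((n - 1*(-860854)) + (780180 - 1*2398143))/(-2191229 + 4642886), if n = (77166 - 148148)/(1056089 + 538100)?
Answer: -92844223891/300646509321 ≈ -0.30882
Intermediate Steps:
n = -70982/1594189 ≈ -0.044525
((n - 1*(-860854)) + (780180 - 1*2398143))/(-2191229 + 4642886) = ((-70982/1594189 - 1*(-860854)) + (780180 - 1*2398143))/(-2191229 + 4642886) = ((-70982/1594189 + 860854) + (780180 - 2398143))/2451657 = (1372363906424/1594189 - 1617963)*(1/2451657) = -1206974910583/1594189*1/2451657 = -92844223891/300646509321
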